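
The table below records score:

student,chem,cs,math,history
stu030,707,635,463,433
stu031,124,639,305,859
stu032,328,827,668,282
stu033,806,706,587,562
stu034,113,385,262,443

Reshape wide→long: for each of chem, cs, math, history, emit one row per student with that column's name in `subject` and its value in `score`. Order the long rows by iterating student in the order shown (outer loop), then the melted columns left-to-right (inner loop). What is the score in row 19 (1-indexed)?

20 rows total (5 × 4). Row 19: index ⌊(19-1)/4⌋ = 4 into student → stu034; (19-1) mod 4 = 2 into the melted columns → math.
So row 19 is (stu034, math, 262); score = 262.

262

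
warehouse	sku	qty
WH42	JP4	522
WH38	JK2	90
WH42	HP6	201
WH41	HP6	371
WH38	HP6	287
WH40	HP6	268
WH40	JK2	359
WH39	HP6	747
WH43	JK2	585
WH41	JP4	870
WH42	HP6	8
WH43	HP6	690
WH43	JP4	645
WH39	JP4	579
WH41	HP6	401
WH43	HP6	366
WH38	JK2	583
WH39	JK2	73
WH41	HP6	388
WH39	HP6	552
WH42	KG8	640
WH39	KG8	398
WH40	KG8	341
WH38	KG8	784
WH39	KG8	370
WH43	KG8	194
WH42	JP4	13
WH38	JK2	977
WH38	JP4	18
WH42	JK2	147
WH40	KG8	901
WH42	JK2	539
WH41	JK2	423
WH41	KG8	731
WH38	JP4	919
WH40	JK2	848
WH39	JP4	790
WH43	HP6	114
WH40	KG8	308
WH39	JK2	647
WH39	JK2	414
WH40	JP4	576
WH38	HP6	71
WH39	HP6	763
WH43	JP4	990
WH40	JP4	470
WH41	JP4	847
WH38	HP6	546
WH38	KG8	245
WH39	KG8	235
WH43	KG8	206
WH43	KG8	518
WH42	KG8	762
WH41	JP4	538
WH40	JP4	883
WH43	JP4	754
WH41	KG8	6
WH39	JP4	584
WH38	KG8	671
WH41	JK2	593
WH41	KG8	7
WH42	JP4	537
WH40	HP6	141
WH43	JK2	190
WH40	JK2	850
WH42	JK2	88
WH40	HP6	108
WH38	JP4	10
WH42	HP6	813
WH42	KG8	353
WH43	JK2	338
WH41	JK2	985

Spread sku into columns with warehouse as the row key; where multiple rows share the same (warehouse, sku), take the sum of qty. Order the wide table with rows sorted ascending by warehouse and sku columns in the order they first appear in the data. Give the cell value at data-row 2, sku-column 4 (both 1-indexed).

1003

With rows sorted ascending by warehouse, row 2 is warehouse=WH39. sku columns in first-appearance order: JP4, JK2, HP6, KG8; column 4 is KG8.
Long rows with warehouse=WH39, sku=KG8: 398 + 370 + 235 = 1003.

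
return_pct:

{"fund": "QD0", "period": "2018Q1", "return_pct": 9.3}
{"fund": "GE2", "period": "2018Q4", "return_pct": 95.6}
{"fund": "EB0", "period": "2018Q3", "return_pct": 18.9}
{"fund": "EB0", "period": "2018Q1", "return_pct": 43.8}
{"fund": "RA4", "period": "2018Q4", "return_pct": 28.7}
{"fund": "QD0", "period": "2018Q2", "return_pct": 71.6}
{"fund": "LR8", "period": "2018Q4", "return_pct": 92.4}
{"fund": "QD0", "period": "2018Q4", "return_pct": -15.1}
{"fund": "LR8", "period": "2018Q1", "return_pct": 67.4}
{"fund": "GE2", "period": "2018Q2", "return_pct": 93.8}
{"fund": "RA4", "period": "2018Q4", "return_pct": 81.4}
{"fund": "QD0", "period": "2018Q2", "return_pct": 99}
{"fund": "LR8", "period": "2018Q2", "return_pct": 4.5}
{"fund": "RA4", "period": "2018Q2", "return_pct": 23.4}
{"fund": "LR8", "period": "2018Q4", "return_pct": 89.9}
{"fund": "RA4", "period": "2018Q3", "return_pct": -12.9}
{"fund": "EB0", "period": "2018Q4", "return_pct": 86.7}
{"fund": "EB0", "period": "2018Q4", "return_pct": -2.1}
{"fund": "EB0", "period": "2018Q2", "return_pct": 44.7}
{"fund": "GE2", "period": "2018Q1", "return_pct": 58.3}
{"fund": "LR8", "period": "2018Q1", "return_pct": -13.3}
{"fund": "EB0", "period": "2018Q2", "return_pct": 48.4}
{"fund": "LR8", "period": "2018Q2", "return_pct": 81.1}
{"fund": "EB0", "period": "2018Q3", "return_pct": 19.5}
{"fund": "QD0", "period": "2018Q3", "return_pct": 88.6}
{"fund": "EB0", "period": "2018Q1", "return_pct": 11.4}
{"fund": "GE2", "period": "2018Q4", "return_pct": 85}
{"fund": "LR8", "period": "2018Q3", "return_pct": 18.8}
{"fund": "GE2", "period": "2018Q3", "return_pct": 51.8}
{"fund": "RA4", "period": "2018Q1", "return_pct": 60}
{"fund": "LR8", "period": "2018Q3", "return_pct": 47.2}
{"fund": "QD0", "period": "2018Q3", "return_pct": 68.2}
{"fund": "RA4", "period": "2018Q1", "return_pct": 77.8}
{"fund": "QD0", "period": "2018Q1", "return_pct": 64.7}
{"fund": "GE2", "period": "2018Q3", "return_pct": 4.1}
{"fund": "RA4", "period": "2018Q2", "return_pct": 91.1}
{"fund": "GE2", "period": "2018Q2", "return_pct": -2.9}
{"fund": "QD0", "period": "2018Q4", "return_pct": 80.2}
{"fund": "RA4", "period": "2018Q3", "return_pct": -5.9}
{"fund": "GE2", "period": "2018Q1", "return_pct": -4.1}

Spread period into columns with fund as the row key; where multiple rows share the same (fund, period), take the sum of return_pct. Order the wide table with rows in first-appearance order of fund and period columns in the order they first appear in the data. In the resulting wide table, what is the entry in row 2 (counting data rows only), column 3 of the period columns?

With rows in first-appearance order of fund, row 2 is fund=GE2. period columns in first-appearance order: 2018Q1, 2018Q4, 2018Q3, 2018Q2; column 3 is 2018Q3.
Long rows with fund=GE2, period=2018Q3: 51.8 + 4.1 = 55.9.

55.9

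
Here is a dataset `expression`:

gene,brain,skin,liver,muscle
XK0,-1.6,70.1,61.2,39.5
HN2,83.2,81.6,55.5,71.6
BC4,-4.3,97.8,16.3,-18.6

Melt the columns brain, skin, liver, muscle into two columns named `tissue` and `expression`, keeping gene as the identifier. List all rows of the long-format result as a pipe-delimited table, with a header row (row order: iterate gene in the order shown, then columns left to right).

Each (gene, column) pair becomes one row: 3 × 4 = 12 rows.
For example, (XK0, brain) → expression=-1.6.

| gene | tissue | expression |
| XK0 | brain | -1.6 |
| XK0 | skin | 70.1 |
| XK0 | liver | 61.2 |
| XK0 | muscle | 39.5 |
| HN2 | brain | 83.2 |
| HN2 | skin | 81.6 |
| HN2 | liver | 55.5 |
| HN2 | muscle | 71.6 |
| BC4 | brain | -4.3 |
| BC4 | skin | 97.8 |
| BC4 | liver | 16.3 |
| BC4 | muscle | -18.6 |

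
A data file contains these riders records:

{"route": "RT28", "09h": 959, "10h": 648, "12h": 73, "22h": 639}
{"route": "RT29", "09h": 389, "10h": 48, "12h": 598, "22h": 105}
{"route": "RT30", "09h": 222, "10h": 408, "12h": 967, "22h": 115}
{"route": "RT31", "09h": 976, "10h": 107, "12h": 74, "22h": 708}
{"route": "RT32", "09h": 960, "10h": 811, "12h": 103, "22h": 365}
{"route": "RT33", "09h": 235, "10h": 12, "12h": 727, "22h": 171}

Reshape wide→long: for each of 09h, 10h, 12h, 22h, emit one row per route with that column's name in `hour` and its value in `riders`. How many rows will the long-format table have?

24

6 route values × 4 melted columns = 24 rows.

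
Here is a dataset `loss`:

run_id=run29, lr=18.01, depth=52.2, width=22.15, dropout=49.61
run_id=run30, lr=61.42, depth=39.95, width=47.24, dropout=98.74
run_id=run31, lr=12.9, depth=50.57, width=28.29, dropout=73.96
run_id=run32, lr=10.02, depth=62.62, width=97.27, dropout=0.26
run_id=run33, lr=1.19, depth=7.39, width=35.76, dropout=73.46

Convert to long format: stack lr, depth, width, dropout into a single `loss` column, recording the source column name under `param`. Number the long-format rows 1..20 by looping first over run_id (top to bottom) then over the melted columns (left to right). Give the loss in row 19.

20 rows total (5 × 4). Row 19: index ⌊(19-1)/4⌋ = 4 into run_id → run33; (19-1) mod 4 = 2 into the melted columns → width.
So row 19 is (run33, width, 35.76); loss = 35.76.

35.76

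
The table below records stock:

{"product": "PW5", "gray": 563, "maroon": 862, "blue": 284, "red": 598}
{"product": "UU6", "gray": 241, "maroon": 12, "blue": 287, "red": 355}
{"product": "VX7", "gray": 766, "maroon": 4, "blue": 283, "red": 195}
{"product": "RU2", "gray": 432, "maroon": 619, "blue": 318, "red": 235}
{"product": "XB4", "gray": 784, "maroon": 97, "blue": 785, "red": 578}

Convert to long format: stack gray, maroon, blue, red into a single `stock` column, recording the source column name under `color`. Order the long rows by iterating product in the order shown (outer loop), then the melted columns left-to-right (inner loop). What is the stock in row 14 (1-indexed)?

619

20 rows total (5 × 4). Row 14: index ⌊(14-1)/4⌋ = 3 into product → RU2; (14-1) mod 4 = 1 into the melted columns → maroon.
So row 14 is (RU2, maroon, 619); stock = 619.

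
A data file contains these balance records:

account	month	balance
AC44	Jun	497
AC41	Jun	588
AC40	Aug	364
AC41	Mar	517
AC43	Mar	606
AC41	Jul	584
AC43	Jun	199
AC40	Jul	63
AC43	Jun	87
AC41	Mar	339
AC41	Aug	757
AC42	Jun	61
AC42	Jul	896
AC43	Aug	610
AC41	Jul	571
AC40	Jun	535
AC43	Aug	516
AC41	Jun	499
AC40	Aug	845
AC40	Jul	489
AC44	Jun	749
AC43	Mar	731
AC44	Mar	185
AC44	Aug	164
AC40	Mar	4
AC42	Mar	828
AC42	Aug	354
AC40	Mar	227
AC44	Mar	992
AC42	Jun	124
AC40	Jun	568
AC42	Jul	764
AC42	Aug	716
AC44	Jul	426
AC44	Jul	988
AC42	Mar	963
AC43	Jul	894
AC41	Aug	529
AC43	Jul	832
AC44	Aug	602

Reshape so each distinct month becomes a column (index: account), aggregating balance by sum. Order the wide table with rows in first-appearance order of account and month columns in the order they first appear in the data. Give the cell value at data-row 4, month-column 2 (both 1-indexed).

1126

With rows in first-appearance order of account, row 4 is account=AC43. month columns in first-appearance order: Jun, Aug, Mar, Jul; column 2 is Aug.
Long rows with account=AC43, month=Aug: 610 + 516 = 1126.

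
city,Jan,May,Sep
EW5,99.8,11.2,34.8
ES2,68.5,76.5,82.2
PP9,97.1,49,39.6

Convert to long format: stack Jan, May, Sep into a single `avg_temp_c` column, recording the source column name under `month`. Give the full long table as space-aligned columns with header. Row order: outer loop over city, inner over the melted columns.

Each (city, column) pair becomes one row: 3 × 3 = 9 rows.
For example, (EW5, Jan) → avg_temp_c=99.8.

city  month  avg_temp_c
EW5   Jan    99.8      
EW5   May    11.2      
EW5   Sep    34.8      
ES2   Jan    68.5      
ES2   May    76.5      
ES2   Sep    82.2      
PP9   Jan    97.1      
PP9   May    49        
PP9   Sep    39.6      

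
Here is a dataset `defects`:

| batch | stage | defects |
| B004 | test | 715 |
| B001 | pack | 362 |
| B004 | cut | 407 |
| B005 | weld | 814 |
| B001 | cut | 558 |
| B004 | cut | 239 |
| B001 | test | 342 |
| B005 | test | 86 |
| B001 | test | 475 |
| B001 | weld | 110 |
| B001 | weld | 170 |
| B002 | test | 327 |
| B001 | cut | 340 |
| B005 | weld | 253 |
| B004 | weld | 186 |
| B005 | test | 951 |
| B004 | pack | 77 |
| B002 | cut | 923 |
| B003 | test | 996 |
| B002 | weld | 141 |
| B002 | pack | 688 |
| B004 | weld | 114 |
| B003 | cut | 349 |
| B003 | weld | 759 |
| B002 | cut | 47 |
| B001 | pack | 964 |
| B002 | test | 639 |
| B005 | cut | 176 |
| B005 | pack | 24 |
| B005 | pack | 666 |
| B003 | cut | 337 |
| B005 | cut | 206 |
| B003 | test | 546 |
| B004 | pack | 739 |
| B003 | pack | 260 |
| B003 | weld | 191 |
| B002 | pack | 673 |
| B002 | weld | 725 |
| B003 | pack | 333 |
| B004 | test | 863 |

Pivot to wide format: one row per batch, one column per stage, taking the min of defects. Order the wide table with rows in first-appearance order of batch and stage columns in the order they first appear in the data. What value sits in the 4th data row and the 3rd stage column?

47

With rows in first-appearance order of batch, row 4 is batch=B002. stage columns in first-appearance order: test, pack, cut, weld; column 3 is cut.
Long rows with batch=B002, stage=cut: min(923, 47) = 47.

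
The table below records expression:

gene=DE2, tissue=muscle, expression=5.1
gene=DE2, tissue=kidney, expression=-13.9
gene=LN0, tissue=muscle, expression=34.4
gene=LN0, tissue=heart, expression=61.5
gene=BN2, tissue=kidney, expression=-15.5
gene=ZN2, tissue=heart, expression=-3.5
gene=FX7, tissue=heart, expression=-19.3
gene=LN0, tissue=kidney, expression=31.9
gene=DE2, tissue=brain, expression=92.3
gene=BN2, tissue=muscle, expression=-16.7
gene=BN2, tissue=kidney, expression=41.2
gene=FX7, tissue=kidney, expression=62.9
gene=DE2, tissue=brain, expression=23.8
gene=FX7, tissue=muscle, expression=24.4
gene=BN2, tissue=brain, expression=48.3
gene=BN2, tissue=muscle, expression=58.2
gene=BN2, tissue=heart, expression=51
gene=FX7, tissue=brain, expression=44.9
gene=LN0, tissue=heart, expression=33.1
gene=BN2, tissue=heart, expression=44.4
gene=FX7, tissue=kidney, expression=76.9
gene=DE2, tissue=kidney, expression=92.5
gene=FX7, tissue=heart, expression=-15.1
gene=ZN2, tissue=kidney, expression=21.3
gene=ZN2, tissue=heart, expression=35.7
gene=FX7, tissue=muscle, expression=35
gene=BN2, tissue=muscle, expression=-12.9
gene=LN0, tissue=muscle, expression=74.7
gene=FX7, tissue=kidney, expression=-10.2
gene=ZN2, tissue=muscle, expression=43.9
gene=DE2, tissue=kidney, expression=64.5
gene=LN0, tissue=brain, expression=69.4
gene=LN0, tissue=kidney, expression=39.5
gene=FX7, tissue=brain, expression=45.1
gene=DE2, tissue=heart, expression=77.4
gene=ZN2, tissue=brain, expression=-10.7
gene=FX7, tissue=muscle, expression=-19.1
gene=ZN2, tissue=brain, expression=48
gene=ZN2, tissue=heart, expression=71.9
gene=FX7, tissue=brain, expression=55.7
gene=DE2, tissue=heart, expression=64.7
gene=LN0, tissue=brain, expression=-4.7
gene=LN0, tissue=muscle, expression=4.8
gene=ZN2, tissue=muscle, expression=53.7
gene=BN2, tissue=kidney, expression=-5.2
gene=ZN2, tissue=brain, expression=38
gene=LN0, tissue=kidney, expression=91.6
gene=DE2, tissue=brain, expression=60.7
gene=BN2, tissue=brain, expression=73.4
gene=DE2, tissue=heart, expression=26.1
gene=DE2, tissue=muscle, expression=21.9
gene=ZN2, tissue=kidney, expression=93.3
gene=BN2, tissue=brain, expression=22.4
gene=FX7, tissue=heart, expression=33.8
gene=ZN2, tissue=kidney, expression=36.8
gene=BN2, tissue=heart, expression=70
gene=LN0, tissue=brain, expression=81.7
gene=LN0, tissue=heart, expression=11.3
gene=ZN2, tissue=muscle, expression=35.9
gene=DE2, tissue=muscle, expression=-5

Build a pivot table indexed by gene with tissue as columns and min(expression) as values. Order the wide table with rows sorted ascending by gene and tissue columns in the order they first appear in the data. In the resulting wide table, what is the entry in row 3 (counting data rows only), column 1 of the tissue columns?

-19.1

With rows sorted ascending by gene, row 3 is gene=FX7. tissue columns in first-appearance order: muscle, kidney, heart, brain; column 1 is muscle.
Long rows with gene=FX7, tissue=muscle: min(24.4, 35, -19.1) = -19.1.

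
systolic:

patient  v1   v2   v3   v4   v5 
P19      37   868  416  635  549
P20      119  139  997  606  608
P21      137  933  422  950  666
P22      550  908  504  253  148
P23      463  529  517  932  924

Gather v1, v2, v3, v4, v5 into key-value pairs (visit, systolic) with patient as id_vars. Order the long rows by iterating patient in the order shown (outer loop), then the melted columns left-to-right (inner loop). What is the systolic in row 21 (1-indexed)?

25 rows total (5 × 5). Row 21: index ⌊(21-1)/5⌋ = 4 into patient → P23; (21-1) mod 5 = 0 into the melted columns → v1.
So row 21 is (P23, v1, 463); systolic = 463.

463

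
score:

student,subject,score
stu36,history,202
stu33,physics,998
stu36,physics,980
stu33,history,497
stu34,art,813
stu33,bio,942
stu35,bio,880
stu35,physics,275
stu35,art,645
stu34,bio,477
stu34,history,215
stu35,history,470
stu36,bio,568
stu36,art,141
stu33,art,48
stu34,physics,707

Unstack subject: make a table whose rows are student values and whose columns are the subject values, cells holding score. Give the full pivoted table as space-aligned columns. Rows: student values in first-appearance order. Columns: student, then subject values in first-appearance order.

Columns: student plus the 4 distinct subject values (history, physics, art, bio).
For example, row stu36 column history takes score=202 from the long row (stu36, history).

student  history  physics  art  bio
stu36    202      980      141  568
stu33    497      998      48   942
stu34    215      707      813  477
stu35    470      275      645  880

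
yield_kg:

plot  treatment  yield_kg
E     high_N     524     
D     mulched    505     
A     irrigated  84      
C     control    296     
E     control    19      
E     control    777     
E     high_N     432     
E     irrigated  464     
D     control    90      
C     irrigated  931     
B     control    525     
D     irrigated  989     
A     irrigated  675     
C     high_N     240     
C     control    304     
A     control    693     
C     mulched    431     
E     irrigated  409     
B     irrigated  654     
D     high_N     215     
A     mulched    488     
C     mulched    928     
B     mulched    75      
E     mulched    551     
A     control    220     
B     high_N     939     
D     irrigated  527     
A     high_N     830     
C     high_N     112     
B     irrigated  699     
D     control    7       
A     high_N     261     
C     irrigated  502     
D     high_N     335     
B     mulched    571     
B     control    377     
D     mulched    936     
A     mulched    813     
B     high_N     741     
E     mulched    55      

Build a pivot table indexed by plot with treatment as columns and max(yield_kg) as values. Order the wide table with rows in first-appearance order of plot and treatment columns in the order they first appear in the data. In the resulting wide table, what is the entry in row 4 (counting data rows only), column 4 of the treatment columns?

With rows in first-appearance order of plot, row 4 is plot=C. treatment columns in first-appearance order: high_N, mulched, irrigated, control; column 4 is control.
Long rows with plot=C, treatment=control: max(296, 304) = 304.

304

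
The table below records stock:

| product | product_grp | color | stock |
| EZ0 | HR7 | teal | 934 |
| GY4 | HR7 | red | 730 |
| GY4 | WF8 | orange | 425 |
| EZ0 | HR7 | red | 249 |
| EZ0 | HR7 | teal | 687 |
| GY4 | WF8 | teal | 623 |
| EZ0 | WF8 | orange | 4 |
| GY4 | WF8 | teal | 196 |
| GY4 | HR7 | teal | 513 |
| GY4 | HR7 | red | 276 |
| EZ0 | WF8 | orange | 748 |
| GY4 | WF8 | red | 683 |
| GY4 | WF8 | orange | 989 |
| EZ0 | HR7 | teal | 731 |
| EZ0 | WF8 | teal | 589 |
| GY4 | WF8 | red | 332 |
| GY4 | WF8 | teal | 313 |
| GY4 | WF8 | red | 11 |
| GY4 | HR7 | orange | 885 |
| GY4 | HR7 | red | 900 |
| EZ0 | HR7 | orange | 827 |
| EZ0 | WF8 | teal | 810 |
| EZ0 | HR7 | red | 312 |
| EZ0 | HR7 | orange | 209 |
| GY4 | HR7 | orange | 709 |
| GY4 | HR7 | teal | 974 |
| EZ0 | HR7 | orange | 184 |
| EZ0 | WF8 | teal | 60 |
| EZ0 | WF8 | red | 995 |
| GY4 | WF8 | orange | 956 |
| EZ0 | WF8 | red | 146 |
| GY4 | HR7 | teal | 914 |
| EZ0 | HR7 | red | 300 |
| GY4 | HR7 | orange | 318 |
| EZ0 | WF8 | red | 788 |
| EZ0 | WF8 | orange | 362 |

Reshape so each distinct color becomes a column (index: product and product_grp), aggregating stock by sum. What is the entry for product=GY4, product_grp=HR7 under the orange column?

1912

Rows with product=GY4, product_grp=HR7 and color=orange: stock values are 885, 709, 318.
885 + 709 + 318 = 1912.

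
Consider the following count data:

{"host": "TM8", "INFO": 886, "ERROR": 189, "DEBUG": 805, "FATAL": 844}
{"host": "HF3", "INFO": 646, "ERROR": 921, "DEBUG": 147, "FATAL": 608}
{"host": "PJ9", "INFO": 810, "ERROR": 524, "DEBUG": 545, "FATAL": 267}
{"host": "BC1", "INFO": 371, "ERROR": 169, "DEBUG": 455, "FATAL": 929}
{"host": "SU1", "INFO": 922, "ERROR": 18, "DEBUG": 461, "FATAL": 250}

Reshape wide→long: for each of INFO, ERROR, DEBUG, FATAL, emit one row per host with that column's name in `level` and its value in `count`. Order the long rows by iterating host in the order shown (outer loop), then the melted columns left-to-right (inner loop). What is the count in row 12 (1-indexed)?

267

20 rows total (5 × 4). Row 12: index ⌊(12-1)/4⌋ = 2 into host → PJ9; (12-1) mod 4 = 3 into the melted columns → FATAL.
So row 12 is (PJ9, FATAL, 267); count = 267.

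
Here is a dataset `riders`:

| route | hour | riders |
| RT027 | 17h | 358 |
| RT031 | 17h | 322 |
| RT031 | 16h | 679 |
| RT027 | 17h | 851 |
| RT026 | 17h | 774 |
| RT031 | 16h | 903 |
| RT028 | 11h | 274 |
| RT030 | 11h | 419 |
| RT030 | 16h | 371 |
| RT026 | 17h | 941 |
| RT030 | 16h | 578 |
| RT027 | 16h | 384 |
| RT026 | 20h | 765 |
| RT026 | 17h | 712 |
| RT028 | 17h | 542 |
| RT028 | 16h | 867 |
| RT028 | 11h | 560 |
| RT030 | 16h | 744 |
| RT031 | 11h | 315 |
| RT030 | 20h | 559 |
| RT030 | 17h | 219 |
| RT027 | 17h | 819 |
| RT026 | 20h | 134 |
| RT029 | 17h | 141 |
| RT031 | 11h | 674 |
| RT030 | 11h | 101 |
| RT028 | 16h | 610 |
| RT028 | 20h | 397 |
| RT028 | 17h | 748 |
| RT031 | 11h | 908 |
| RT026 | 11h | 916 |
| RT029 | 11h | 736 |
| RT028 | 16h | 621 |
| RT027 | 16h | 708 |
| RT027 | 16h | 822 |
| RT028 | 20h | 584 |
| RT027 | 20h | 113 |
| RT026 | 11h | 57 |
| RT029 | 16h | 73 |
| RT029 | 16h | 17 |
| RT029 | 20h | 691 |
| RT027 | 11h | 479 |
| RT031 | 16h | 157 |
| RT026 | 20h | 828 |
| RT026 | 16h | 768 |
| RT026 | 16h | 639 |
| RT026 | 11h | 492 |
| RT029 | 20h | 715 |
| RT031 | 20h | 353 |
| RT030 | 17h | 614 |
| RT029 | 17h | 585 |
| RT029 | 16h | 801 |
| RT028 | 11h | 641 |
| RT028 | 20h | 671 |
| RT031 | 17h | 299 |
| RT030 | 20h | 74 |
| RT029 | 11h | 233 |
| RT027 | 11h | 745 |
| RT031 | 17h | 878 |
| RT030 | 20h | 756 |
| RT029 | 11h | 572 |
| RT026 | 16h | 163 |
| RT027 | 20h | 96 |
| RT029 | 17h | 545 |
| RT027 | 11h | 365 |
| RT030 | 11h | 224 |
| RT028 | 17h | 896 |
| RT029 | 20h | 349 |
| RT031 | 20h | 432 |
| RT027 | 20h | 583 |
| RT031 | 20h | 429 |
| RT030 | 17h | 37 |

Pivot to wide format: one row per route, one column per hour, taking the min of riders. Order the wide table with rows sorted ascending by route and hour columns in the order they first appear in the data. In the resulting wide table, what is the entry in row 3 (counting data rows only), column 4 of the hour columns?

With rows sorted ascending by route, row 3 is route=RT028. hour columns in first-appearance order: 17h, 16h, 11h, 20h; column 4 is 20h.
Long rows with route=RT028, hour=20h: min(397, 584, 671) = 397.

397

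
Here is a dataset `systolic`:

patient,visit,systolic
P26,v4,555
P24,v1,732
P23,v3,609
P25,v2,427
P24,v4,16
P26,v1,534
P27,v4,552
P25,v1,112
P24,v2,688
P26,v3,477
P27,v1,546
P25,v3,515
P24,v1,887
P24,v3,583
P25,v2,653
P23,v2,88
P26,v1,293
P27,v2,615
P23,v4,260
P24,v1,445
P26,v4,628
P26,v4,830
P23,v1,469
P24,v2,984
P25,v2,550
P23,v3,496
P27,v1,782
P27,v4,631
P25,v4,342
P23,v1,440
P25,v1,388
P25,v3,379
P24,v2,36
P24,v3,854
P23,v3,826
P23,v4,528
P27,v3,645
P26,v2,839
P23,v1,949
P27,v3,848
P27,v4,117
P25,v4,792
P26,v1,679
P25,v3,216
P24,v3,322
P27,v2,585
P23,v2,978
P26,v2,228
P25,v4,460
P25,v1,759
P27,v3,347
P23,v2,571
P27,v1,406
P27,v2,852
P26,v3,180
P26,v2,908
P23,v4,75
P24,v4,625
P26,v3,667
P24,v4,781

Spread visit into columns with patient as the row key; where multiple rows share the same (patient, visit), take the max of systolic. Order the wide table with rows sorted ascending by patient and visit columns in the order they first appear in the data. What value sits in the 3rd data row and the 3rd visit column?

515

With rows sorted ascending by patient, row 3 is patient=P25. visit columns in first-appearance order: v4, v1, v3, v2; column 3 is v3.
Long rows with patient=P25, visit=v3: max(515, 379, 216) = 515.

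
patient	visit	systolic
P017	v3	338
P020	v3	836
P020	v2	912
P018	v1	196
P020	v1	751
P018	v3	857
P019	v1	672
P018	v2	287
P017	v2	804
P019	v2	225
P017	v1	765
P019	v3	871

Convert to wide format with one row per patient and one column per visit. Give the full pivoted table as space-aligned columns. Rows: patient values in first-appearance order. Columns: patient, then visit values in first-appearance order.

Columns: patient plus the 3 distinct visit values (v3, v2, v1).
For example, row P017 column v3 takes systolic=338 from the long row (P017, v3).

patient  v3   v2   v1 
P017     338  804  765
P020     836  912  751
P018     857  287  196
P019     871  225  672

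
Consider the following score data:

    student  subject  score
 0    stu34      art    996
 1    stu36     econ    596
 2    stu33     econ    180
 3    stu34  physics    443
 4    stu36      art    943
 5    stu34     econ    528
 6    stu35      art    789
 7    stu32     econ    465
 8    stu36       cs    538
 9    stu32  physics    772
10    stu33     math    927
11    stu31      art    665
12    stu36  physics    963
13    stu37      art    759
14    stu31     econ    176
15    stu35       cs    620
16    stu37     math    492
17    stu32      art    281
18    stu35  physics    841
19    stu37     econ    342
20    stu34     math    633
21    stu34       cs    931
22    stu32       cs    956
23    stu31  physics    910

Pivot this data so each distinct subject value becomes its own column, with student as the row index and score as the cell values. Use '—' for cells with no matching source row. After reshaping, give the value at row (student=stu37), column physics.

No long-format row has student=stu37 and subject=physics, so the cell is —.

—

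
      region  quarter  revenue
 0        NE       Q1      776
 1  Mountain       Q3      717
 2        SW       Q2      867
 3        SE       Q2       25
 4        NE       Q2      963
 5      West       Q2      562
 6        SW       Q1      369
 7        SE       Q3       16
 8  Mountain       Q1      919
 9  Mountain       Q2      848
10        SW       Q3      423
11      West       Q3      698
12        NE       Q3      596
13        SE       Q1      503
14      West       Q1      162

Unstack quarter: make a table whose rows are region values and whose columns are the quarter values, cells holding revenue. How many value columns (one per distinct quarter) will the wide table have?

3

3 distinct quarter values: Q1, Q2, Q3.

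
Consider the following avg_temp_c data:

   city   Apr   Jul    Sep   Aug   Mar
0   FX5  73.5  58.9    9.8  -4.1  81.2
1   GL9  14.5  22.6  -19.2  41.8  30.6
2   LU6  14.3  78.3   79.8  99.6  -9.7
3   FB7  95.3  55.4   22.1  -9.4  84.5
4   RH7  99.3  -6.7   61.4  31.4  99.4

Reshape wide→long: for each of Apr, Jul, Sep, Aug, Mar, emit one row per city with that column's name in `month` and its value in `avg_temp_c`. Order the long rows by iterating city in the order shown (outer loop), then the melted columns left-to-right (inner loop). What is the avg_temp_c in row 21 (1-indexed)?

99.3

25 rows total (5 × 5). Row 21: index ⌊(21-1)/5⌋ = 4 into city → RH7; (21-1) mod 5 = 0 into the melted columns → Apr.
So row 21 is (RH7, Apr, 99.3); avg_temp_c = 99.3.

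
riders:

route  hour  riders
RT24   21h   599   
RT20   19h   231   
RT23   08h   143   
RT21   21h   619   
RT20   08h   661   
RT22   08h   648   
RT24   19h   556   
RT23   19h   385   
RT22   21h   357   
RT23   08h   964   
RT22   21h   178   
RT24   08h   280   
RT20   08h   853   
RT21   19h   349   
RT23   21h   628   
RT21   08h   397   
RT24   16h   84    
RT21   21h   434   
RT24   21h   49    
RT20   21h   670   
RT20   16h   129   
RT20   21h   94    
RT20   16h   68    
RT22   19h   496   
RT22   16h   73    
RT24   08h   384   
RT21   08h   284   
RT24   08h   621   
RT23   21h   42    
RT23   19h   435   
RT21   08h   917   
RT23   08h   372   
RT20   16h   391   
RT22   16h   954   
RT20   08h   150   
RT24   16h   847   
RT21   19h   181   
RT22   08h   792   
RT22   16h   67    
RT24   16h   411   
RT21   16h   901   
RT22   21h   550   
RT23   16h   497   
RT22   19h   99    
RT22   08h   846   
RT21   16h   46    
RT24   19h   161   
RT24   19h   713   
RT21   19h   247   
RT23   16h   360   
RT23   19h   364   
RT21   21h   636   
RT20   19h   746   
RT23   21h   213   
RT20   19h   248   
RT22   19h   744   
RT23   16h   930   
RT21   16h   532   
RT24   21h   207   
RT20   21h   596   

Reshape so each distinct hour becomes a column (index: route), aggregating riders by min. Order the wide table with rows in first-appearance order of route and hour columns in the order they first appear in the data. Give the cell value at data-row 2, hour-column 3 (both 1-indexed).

150

With rows in first-appearance order of route, row 2 is route=RT20. hour columns in first-appearance order: 21h, 19h, 08h, 16h; column 3 is 08h.
Long rows with route=RT20, hour=08h: min(661, 853, 150) = 150.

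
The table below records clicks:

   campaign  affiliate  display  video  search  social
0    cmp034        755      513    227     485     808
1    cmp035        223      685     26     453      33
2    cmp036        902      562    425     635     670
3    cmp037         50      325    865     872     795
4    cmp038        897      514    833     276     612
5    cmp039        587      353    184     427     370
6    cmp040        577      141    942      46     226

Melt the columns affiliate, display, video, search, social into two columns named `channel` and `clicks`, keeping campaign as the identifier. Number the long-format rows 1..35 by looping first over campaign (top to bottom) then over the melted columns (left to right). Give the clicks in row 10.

35 rows total (7 × 5). Row 10: index ⌊(10-1)/5⌋ = 1 into campaign → cmp035; (10-1) mod 5 = 4 into the melted columns → social.
So row 10 is (cmp035, social, 33); clicks = 33.

33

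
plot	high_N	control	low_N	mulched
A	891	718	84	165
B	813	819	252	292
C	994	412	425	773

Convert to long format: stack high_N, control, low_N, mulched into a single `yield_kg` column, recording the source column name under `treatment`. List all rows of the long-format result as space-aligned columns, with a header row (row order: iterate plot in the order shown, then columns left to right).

Each (plot, column) pair becomes one row: 3 × 4 = 12 rows.
For example, (A, high_N) → yield_kg=891.

plot  treatment  yield_kg
A     high_N     891     
A     control    718     
A     low_N      84      
A     mulched    165     
B     high_N     813     
B     control    819     
B     low_N      252     
B     mulched    292     
C     high_N     994     
C     control    412     
C     low_N      425     
C     mulched    773     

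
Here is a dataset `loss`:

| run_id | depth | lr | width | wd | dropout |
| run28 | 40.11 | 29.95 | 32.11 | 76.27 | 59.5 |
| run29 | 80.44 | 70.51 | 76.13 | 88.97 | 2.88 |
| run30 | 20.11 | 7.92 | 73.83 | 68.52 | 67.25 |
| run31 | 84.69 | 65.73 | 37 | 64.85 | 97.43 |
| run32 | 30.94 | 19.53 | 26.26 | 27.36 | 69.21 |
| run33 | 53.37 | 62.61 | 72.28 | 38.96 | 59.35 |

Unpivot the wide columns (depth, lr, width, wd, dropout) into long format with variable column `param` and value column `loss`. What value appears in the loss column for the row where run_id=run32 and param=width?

Unpivoting turns each (run_id, wide-column) pair into one long row.
The wide cell at row run32, column width holds 26.26, so the long row (run32, width) has loss=26.26.

26.26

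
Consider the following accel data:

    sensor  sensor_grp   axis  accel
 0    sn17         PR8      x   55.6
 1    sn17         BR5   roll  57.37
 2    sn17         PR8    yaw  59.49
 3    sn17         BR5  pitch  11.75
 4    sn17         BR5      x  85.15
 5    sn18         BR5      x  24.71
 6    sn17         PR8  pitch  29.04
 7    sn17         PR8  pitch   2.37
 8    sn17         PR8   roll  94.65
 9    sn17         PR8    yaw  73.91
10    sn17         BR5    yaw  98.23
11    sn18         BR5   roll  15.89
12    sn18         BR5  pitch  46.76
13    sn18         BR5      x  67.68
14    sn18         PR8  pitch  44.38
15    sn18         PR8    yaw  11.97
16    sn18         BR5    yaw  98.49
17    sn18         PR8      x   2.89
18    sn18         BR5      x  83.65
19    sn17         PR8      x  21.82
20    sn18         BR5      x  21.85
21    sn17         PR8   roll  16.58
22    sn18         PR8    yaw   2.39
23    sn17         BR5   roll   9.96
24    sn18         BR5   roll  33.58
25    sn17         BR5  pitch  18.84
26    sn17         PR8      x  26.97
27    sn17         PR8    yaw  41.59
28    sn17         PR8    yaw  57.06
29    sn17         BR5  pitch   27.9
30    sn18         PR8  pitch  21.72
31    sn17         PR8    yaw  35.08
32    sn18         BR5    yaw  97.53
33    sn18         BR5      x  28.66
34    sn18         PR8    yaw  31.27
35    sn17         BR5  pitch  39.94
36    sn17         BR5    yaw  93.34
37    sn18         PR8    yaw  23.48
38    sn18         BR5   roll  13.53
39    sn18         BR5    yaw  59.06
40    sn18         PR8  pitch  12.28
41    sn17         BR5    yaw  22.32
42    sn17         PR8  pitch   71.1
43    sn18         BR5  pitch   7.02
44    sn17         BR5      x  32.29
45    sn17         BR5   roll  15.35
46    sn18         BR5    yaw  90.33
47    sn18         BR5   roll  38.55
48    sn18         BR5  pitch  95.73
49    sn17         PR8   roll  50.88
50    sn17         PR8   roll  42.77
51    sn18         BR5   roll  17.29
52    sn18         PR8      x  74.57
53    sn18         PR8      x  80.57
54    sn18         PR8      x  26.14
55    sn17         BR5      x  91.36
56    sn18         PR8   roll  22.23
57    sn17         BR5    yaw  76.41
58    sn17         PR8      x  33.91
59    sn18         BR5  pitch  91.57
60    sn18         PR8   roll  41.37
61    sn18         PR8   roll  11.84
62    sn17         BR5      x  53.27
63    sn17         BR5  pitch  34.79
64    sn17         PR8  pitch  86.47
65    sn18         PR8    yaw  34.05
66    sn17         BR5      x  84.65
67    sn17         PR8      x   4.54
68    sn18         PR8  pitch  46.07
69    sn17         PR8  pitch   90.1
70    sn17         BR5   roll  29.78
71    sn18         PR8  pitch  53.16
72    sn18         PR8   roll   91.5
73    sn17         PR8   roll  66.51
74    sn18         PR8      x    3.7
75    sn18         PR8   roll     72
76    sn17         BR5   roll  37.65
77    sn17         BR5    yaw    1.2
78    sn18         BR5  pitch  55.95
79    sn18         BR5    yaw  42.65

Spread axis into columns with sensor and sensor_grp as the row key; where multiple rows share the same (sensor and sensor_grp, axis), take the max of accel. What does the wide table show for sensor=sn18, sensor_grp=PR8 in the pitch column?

53.16

Rows with sensor=sn18, sensor_grp=PR8 and axis=pitch: accel values are 44.38, 21.72, 12.28, 46.07, 53.16.
max(44.38, 21.72, 12.28, 46.07, 53.16) = 53.16.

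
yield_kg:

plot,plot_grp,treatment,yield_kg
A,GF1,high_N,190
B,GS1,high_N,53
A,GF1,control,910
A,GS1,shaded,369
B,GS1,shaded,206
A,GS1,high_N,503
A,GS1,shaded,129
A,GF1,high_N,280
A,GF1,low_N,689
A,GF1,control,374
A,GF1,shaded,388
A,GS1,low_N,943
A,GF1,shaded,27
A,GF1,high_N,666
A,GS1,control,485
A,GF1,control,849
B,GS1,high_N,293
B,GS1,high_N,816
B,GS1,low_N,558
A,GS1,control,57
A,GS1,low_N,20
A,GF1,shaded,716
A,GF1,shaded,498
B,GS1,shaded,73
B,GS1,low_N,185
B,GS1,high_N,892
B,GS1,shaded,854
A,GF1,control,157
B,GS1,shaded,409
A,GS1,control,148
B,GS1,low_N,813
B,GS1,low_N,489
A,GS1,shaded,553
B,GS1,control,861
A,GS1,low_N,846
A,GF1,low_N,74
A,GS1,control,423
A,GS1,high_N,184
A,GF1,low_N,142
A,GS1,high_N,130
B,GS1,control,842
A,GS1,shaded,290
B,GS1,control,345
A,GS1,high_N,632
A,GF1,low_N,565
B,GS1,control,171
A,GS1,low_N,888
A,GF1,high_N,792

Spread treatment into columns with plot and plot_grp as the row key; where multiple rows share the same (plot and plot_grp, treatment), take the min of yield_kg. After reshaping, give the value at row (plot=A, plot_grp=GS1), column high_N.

Rows with plot=A, plot_grp=GS1 and treatment=high_N: yield_kg values are 503, 184, 130, 632.
min(503, 184, 130, 632) = 130.

130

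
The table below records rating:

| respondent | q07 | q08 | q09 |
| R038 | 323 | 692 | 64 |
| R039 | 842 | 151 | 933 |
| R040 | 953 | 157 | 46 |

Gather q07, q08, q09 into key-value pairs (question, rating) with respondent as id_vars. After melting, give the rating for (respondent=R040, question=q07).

Unpivoting turns each (respondent, wide-column) pair into one long row.
The wide cell at row R040, column q07 holds 953, so the long row (R040, q07) has rating=953.

953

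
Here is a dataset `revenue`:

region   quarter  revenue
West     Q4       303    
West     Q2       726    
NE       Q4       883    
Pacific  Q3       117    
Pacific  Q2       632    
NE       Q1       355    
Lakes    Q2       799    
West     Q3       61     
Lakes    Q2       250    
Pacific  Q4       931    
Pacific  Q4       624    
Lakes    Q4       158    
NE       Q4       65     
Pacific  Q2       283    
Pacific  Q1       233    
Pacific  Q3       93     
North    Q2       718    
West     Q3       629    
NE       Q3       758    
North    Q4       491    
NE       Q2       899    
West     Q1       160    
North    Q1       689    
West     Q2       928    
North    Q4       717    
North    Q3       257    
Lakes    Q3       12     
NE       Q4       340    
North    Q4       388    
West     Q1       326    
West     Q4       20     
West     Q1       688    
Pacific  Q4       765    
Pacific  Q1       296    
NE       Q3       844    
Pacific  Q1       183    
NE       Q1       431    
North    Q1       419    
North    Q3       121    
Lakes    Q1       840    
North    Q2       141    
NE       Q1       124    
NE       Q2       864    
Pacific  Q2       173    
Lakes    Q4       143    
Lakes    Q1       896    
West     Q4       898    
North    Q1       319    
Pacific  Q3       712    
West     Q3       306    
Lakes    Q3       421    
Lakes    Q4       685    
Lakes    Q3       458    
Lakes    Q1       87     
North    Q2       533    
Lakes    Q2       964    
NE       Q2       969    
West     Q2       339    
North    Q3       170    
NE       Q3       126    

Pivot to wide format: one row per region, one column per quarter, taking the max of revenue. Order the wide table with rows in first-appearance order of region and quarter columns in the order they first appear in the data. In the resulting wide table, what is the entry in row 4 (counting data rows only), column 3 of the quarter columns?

458

With rows in first-appearance order of region, row 4 is region=Lakes. quarter columns in first-appearance order: Q4, Q2, Q3, Q1; column 3 is Q3.
Long rows with region=Lakes, quarter=Q3: max(12, 421, 458) = 458.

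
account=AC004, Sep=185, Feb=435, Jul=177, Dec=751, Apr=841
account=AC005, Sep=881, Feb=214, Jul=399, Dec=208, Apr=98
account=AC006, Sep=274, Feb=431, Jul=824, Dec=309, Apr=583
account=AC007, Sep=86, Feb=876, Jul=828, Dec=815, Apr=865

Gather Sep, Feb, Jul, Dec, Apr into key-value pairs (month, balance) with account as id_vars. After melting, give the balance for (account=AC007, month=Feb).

Unpivoting turns each (account, wide-column) pair into one long row.
The wide cell at row AC007, column Feb holds 876, so the long row (AC007, Feb) has balance=876.

876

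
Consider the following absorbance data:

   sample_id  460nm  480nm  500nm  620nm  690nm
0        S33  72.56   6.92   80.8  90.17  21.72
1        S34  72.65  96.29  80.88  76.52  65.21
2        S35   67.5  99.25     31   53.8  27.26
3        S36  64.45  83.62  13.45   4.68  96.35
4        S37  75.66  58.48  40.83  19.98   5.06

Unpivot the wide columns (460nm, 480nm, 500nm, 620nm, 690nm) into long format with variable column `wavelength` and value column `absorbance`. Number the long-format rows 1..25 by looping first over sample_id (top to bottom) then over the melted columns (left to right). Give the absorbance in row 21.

75.66

25 rows total (5 × 5). Row 21: index ⌊(21-1)/5⌋ = 4 into sample_id → S37; (21-1) mod 5 = 0 into the melted columns → 460nm.
So row 21 is (S37, 460nm, 75.66); absorbance = 75.66.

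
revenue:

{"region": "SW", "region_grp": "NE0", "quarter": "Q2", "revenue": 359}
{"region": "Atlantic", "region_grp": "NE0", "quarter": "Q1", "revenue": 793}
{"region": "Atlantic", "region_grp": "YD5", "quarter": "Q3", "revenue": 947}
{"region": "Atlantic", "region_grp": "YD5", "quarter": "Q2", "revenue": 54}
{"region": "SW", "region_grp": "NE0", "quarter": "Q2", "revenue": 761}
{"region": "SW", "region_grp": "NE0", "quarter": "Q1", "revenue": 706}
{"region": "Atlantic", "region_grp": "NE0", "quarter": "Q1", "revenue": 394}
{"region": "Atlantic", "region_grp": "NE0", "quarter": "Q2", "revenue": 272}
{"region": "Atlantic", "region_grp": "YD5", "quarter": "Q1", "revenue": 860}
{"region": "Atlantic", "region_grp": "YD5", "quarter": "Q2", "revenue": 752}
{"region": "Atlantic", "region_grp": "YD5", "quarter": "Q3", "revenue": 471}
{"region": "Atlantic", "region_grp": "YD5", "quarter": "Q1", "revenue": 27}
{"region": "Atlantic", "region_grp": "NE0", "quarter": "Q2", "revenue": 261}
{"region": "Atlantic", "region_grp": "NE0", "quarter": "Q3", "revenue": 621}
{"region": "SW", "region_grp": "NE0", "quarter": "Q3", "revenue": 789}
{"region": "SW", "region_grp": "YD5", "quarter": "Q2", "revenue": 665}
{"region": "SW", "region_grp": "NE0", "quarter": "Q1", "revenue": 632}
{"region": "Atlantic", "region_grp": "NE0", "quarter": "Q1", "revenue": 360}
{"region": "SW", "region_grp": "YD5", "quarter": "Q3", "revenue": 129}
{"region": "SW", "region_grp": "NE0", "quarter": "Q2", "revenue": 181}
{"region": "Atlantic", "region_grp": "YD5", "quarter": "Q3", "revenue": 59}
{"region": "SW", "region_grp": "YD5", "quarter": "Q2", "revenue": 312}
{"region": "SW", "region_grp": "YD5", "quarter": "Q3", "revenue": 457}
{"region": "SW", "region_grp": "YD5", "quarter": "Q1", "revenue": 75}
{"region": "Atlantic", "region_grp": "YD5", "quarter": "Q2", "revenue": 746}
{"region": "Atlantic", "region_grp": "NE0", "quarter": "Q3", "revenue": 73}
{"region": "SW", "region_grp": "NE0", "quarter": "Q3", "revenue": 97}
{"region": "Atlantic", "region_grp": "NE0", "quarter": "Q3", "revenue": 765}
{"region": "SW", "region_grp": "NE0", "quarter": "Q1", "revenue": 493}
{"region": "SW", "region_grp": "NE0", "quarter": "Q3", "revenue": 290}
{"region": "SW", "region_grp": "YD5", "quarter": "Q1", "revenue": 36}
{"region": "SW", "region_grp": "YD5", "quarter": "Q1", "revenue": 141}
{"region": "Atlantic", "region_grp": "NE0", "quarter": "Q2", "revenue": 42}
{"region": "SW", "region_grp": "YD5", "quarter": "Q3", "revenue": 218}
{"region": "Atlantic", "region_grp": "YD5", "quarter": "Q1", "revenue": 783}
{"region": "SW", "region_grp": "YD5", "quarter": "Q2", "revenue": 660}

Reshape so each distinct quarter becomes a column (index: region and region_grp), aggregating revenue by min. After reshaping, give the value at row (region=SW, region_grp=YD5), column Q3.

129

Rows with region=SW, region_grp=YD5 and quarter=Q3: revenue values are 129, 457, 218.
min(129, 457, 218) = 129.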